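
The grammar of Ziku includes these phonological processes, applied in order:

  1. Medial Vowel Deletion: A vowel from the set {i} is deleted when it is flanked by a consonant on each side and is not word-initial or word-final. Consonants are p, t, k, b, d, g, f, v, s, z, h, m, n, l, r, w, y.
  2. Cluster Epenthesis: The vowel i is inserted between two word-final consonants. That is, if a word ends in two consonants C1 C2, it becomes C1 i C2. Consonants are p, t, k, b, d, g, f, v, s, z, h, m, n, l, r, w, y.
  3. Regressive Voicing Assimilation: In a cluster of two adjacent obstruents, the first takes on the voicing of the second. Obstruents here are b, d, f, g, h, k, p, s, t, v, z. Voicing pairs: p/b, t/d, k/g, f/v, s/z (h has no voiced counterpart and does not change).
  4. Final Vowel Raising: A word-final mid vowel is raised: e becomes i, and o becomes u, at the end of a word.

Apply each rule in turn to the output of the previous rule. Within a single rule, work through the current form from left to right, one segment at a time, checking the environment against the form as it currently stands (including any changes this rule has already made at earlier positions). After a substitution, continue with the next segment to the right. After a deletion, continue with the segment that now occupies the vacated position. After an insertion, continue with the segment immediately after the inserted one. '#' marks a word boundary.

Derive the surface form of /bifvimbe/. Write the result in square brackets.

[pvvmbi]

1 Medial Vowel Deletion: [bifvimbe] → [bfvmbe]
2 Cluster Epenthesis: no change — [bfvmbe]
3 Regressive Voicing Assimilation: [bfvmbe] → [pvvmbe]
4 Final Vowel Raising: [pvvmbe] → [pvvmbi]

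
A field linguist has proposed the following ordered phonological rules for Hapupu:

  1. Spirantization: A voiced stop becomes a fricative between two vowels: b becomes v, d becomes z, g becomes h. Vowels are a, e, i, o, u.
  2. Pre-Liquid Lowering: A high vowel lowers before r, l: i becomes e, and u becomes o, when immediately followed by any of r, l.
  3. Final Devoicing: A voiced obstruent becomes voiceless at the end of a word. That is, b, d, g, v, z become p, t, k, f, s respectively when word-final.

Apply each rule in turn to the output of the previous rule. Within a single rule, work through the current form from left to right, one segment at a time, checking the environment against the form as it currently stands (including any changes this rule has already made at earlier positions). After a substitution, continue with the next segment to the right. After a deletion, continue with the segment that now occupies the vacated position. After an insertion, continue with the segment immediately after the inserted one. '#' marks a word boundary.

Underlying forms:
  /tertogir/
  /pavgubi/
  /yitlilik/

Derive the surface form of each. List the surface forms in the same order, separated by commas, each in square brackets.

/tertogir/:
  1 Spirantization: [tertogir] → [tertohir]
  2 Pre-Liquid Lowering: [tertohir] → [tertoher]
  3 Final Devoicing: no change — [tertoher]
/pavgubi/:
  1 Spirantization: [pavgubi] → [pavguvi]
  2 Pre-Liquid Lowering: no change — [pavguvi]
  3 Final Devoicing: no change — [pavguvi]
/yitlilik/:
  1 Spirantization: no change — [yitlilik]
  2 Pre-Liquid Lowering: [yitlilik] → [yitlelik]
  3 Final Devoicing: no change — [yitlelik]

[tertoher], [pavguvi], [yitlelik]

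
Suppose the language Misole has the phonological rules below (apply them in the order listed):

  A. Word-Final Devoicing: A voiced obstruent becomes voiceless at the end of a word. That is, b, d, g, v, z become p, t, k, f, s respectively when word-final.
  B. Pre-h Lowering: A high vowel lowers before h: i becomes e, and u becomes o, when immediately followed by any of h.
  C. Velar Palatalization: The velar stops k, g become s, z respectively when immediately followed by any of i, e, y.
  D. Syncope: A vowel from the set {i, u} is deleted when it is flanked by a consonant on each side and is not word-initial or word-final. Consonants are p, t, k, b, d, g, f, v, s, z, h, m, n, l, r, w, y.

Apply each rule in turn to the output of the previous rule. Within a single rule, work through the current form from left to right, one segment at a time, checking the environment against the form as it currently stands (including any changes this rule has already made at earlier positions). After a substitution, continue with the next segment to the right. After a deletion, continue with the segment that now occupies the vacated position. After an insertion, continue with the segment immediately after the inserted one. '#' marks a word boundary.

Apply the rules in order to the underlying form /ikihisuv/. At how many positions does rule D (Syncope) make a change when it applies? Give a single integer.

2

A Word-Final Devoicing: [ikihisuv] → [ikihisuf]
B Pre-h Lowering: [ikihisuf] → [ikehisuf]
C Velar Palatalization: [ikehisuf] → [isehisuf]
D Syncope: [isehisuf] → [isehsf]
Rule D changed 2 position(s).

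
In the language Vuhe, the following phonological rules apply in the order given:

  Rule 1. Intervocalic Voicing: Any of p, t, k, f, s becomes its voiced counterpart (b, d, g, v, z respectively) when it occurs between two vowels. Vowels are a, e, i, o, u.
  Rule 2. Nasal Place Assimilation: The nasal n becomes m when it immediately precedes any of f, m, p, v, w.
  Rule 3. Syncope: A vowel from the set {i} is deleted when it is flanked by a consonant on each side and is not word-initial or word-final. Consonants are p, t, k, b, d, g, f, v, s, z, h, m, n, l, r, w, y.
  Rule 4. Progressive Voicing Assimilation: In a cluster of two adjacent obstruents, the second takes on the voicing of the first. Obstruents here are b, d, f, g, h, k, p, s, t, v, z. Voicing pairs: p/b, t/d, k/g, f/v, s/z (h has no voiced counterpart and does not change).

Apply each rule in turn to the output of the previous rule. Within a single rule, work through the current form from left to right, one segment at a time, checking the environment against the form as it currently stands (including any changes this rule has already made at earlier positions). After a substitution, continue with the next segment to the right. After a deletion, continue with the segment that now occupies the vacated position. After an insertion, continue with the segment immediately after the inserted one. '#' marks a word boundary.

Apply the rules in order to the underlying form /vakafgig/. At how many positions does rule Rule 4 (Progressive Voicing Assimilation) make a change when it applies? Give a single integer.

Rule 1 Intervocalic Voicing: [vakafgig] → [vagafgig]
Rule 2 Nasal Place Assimilation: no change — [vagafgig]
Rule 3 Syncope: [vagafgig] → [vagafgg]
Rule 4 Progressive Voicing Assimilation: [vagafgg] → [vagafkk]
Rule Rule 4 changed 2 position(s).

2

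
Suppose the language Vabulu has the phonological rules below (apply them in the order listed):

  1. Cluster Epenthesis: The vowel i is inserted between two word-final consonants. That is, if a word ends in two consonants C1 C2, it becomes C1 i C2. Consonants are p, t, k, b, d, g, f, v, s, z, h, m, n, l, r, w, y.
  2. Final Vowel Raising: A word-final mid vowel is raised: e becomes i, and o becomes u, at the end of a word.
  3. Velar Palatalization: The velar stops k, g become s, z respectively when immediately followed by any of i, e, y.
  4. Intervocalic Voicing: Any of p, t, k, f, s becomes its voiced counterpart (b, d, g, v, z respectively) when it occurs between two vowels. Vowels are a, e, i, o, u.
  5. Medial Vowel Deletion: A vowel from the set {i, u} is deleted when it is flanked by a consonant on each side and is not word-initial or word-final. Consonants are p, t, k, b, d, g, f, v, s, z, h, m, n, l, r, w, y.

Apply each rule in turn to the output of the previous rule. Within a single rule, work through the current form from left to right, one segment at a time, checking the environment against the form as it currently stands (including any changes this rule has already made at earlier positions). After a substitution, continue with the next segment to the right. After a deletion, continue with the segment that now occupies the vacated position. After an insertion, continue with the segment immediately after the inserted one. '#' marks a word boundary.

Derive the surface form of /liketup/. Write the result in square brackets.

1 Cluster Epenthesis: no change — [liketup]
2 Final Vowel Raising: no change — [liketup]
3 Velar Palatalization: [liketup] → [lisetup]
4 Intervocalic Voicing: [lisetup] → [lizedup]
5 Medial Vowel Deletion: [lizedup] → [lzedp]

[lzedp]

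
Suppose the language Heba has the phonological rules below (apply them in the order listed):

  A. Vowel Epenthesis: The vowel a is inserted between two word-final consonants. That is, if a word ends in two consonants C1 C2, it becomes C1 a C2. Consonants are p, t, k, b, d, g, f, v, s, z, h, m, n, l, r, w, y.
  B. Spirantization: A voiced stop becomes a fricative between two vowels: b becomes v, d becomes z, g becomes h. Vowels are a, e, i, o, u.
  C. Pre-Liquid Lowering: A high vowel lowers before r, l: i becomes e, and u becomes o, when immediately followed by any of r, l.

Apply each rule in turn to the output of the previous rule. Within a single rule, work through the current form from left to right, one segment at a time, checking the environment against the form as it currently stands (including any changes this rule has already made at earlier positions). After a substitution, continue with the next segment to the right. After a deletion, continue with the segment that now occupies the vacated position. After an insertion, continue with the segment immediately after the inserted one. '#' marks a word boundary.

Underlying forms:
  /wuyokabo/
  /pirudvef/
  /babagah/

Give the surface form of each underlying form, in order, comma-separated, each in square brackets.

[wuyokavo], [perudvef], [bavahah]

/wuyokabo/:
  A Vowel Epenthesis: no change — [wuyokabo]
  B Spirantization: [wuyokabo] → [wuyokavo]
  C Pre-Liquid Lowering: no change — [wuyokavo]
/pirudvef/:
  A Vowel Epenthesis: no change — [pirudvef]
  B Spirantization: no change — [pirudvef]
  C Pre-Liquid Lowering: [pirudvef] → [perudvef]
/babagah/:
  A Vowel Epenthesis: no change — [babagah]
  B Spirantization: [babagah] → [bavahah]
  C Pre-Liquid Lowering: no change — [bavahah]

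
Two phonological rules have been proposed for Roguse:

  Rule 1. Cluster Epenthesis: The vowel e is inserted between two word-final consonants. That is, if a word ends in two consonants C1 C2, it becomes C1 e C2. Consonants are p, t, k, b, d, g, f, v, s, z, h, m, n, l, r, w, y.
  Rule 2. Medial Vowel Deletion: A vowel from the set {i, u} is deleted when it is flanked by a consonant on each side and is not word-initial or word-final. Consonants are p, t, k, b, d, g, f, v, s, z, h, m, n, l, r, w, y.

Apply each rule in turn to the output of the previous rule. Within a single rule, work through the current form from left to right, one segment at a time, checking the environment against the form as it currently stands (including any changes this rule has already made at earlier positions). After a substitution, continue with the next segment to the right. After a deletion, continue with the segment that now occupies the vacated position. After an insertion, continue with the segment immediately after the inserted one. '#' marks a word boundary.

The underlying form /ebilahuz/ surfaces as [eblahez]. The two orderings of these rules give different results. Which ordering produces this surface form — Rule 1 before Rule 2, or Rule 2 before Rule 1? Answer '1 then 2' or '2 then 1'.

2 then 1

Order 1 then 2:
  1 Cluster Epenthesis: no change — [ebilahuz]
  2 Medial Vowel Deletion: [ebilahuz] → [eblahz]
  result: [eblahz]
Order 2 then 1:
  2 Medial Vowel Deletion: [ebilahuz] → [eblahz]
  1 Cluster Epenthesis: [eblahz] → [eblahez]
  result: [eblahez]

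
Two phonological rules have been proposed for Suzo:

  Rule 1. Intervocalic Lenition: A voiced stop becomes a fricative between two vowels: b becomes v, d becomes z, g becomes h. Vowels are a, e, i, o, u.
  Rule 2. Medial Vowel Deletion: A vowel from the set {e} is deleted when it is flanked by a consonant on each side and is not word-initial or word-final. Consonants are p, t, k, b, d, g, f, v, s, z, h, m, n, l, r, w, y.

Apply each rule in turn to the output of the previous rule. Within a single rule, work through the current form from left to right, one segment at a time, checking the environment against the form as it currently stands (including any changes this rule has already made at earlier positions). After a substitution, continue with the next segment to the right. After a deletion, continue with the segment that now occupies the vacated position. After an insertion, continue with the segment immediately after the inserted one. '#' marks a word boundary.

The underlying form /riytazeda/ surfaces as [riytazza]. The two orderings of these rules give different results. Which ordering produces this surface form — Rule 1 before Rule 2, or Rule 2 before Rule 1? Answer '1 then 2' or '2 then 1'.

Order 1 then 2:
  1 Intervocalic Lenition: [riytazeda] → [riytazeza]
  2 Medial Vowel Deletion: [riytazeza] → [riytazza]
  result: [riytazza]
Order 2 then 1:
  2 Medial Vowel Deletion: [riytazeda] → [riytazda]
  1 Intervocalic Lenition: no change — [riytazda]
  result: [riytazda]

1 then 2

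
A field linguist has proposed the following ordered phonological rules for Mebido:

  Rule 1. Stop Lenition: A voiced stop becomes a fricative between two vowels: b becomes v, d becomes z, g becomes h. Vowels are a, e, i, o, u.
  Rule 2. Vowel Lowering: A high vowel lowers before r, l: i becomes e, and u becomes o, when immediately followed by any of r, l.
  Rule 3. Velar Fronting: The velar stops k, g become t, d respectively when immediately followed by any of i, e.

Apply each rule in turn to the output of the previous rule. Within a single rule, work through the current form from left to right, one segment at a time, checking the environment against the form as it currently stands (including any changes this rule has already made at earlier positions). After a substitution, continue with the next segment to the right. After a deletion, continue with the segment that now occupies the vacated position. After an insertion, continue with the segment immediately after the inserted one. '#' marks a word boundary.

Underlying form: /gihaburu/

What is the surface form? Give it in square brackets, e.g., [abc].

Rule 1 Stop Lenition: [gihaburu] → [gihavuru]
Rule 2 Vowel Lowering: [gihavuru] → [gihavoru]
Rule 3 Velar Fronting: [gihavoru] → [dihavoru]

[dihavoru]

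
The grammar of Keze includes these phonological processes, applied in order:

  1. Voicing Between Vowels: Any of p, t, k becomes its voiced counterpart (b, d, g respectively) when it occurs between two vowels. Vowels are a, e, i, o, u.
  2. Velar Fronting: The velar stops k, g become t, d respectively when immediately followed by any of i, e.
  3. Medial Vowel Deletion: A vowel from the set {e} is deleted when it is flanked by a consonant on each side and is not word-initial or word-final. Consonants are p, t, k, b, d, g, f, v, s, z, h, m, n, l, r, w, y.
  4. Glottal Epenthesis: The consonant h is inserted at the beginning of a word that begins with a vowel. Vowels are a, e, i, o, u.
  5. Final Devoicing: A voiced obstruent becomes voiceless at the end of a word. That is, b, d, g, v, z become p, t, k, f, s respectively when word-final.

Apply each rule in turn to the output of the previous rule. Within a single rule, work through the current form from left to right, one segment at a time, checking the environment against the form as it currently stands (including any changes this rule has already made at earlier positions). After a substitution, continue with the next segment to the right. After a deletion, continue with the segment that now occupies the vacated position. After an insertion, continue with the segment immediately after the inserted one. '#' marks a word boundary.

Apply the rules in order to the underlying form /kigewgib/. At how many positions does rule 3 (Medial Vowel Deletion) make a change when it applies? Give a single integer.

1 Voicing Between Vowels: no change — [kigewgib]
2 Velar Fronting: [kigewgib] → [tidewdib]
3 Medial Vowel Deletion: [tidewdib] → [tidwdib]
4 Glottal Epenthesis: no change — [tidwdib]
5 Final Devoicing: [tidwdib] → [tidwdip]
Rule 3 changed 1 position(s).

1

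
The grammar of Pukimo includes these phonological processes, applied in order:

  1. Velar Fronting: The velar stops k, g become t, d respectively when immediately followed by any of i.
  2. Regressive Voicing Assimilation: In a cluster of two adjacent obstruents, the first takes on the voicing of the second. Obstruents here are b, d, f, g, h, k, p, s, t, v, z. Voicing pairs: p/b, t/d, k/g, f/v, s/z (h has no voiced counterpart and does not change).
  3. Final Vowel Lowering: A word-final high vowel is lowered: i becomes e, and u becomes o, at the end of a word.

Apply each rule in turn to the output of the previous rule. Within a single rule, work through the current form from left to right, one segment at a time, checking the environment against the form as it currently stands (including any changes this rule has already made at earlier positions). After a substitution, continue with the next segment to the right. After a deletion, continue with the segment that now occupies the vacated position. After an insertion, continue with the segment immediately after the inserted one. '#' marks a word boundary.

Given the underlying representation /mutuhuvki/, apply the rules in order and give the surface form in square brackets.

[mutuhufte]

1 Velar Fronting: [mutuhuvki] → [mutuhuvti]
2 Regressive Voicing Assimilation: [mutuhuvti] → [mutuhufti]
3 Final Vowel Lowering: [mutuhufti] → [mutuhufte]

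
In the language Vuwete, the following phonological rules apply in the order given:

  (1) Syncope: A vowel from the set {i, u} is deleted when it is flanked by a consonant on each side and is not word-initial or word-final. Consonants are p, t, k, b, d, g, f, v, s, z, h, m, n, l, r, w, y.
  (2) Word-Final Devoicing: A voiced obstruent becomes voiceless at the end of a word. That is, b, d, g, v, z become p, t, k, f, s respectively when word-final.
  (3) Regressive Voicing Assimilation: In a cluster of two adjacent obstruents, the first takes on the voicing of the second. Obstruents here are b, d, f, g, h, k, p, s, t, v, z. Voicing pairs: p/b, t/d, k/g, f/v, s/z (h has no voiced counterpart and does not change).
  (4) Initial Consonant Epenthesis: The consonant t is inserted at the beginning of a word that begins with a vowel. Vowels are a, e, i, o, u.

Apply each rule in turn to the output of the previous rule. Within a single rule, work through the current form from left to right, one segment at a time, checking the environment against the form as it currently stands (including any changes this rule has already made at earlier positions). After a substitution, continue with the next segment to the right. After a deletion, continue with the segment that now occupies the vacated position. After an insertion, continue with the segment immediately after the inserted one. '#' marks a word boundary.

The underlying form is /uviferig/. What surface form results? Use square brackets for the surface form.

[tufferk]

(1) Syncope: [uviferig] → [uvferg]
(2) Word-Final Devoicing: [uvferg] → [uvferk]
(3) Regressive Voicing Assimilation: [uvferk] → [ufferk]
(4) Initial Consonant Epenthesis: [ufferk] → [tufferk]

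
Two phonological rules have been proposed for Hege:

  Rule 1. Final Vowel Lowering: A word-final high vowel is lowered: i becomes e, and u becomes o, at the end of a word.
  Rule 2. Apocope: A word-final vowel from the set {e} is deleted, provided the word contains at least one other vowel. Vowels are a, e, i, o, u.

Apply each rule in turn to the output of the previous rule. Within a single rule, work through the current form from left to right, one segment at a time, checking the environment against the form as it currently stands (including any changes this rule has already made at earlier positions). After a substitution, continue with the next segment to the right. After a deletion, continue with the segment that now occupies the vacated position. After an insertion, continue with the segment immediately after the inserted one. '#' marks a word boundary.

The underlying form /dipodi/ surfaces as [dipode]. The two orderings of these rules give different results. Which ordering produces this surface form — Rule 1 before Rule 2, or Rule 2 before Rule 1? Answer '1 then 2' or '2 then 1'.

Order 1 then 2:
  1 Final Vowel Lowering: [dipodi] → [dipode]
  2 Apocope: [dipode] → [dipod]
  result: [dipod]
Order 2 then 1:
  2 Apocope: no change — [dipodi]
  1 Final Vowel Lowering: [dipodi] → [dipode]
  result: [dipode]

2 then 1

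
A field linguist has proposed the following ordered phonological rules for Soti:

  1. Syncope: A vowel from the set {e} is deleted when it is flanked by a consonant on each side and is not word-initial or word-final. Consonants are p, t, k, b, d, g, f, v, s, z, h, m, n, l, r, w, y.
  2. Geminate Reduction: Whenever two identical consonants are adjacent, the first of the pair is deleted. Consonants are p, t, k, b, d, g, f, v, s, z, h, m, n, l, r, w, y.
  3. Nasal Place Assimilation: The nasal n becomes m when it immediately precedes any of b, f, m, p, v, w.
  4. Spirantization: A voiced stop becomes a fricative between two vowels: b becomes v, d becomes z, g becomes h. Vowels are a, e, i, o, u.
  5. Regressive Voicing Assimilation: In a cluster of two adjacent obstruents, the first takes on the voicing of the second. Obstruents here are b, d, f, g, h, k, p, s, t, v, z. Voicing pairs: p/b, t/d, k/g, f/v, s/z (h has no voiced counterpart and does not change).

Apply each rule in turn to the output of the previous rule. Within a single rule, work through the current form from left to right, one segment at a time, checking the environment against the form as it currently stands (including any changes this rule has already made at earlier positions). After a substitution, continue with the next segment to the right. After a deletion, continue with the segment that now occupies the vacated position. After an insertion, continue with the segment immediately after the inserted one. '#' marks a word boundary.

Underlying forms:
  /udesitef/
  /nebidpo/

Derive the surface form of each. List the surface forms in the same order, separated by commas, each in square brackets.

/udesitef/:
  1 Syncope: [udesitef] → [udsitf]
  2 Geminate Reduction: no change — [udsitf]
  3 Nasal Place Assimilation: no change — [udsitf]
  4 Spirantization: no change — [udsitf]
  5 Regressive Voicing Assimilation: [udsitf] → [utsitf]
/nebidpo/:
  1 Syncope: [nebidpo] → [nbidpo]
  2 Geminate Reduction: no change — [nbidpo]
  3 Nasal Place Assimilation: [nbidpo] → [mbidpo]
  4 Spirantization: no change — [mbidpo]
  5 Regressive Voicing Assimilation: [mbidpo] → [mbitpo]

[utsitf], [mbitpo]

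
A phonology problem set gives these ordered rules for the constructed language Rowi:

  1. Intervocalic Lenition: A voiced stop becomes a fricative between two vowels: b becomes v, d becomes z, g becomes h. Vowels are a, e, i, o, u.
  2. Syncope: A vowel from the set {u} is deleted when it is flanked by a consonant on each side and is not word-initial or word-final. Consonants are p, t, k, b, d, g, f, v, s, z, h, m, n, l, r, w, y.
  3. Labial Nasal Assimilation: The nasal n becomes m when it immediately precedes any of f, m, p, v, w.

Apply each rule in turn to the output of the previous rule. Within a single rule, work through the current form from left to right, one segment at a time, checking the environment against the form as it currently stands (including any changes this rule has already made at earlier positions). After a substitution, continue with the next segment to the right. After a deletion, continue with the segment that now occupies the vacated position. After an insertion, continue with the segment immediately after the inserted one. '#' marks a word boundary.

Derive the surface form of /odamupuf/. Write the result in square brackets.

1 Intervocalic Lenition: [odamupuf] → [ozamupuf]
2 Syncope: [ozamupuf] → [ozampf]
3 Labial Nasal Assimilation: no change — [ozampf]

[ozampf]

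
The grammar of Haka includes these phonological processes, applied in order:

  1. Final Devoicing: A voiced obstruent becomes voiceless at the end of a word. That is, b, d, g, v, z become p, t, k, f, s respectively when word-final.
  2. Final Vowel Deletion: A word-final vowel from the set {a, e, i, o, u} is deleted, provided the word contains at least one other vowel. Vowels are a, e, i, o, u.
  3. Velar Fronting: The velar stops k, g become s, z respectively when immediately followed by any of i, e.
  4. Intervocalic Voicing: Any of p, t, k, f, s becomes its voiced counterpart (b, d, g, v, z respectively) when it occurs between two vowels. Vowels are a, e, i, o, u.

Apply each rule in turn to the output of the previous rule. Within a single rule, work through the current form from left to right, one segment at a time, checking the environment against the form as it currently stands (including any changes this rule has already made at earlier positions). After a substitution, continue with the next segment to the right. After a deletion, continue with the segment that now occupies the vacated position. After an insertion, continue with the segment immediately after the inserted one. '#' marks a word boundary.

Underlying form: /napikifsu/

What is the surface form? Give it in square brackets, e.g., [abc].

1 Final Devoicing: no change — [napikifsu]
2 Final Vowel Deletion: [napikifsu] → [napikifs]
3 Velar Fronting: [napikifs] → [napisifs]
4 Intervocalic Voicing: [napisifs] → [nabizifs]

[nabizifs]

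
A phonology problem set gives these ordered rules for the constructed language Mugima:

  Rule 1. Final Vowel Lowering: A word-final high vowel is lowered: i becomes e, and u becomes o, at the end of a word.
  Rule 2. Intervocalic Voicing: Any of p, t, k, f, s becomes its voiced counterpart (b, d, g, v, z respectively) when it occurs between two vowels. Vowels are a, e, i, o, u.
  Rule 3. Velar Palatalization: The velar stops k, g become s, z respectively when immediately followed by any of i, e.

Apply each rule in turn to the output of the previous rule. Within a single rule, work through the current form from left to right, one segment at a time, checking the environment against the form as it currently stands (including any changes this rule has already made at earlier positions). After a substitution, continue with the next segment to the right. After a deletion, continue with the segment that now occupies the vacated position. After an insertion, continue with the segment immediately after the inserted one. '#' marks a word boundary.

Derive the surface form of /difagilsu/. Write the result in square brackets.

Rule 1 Final Vowel Lowering: [difagilsu] → [difagilso]
Rule 2 Intervocalic Voicing: [difagilso] → [divagilso]
Rule 3 Velar Palatalization: [divagilso] → [divazilso]

[divazilso]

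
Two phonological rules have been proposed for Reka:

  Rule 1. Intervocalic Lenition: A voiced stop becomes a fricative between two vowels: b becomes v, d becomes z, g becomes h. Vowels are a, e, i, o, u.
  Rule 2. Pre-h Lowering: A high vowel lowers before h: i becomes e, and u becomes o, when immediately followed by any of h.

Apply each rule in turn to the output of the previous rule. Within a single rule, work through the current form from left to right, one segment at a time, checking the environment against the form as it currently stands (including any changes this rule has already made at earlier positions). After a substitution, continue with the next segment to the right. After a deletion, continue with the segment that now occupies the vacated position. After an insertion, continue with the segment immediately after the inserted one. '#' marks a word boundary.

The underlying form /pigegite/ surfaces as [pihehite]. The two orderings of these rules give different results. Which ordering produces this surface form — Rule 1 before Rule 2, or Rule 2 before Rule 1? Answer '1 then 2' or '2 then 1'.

Order 1 then 2:
  1 Intervocalic Lenition: [pigegite] → [pihehite]
  2 Pre-h Lowering: [pihehite] → [pehehite]
  result: [pehehite]
Order 2 then 1:
  2 Pre-h Lowering: no change — [pigegite]
  1 Intervocalic Lenition: [pigegite] → [pihehite]
  result: [pihehite]

2 then 1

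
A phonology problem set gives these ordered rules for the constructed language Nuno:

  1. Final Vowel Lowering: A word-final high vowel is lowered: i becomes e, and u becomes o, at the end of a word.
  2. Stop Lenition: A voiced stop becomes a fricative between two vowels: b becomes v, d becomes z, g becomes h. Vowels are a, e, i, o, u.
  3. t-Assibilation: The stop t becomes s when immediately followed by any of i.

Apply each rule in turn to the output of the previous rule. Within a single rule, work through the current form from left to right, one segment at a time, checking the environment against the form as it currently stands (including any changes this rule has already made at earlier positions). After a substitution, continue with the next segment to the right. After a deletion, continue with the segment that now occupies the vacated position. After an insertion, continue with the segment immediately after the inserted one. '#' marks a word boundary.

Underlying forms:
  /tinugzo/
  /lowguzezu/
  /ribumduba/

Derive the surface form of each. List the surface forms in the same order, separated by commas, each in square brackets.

/tinugzo/:
  1 Final Vowel Lowering: no change — [tinugzo]
  2 Stop Lenition: no change — [tinugzo]
  3 t-Assibilation: [tinugzo] → [sinugzo]
/lowguzezu/:
  1 Final Vowel Lowering: [lowguzezu] → [lowguzezo]
  2 Stop Lenition: no change — [lowguzezo]
  3 t-Assibilation: no change — [lowguzezo]
/ribumduba/:
  1 Final Vowel Lowering: no change — [ribumduba]
  2 Stop Lenition: [ribumduba] → [rivumduva]
  3 t-Assibilation: no change — [rivumduva]

[sinugzo], [lowguzezo], [rivumduva]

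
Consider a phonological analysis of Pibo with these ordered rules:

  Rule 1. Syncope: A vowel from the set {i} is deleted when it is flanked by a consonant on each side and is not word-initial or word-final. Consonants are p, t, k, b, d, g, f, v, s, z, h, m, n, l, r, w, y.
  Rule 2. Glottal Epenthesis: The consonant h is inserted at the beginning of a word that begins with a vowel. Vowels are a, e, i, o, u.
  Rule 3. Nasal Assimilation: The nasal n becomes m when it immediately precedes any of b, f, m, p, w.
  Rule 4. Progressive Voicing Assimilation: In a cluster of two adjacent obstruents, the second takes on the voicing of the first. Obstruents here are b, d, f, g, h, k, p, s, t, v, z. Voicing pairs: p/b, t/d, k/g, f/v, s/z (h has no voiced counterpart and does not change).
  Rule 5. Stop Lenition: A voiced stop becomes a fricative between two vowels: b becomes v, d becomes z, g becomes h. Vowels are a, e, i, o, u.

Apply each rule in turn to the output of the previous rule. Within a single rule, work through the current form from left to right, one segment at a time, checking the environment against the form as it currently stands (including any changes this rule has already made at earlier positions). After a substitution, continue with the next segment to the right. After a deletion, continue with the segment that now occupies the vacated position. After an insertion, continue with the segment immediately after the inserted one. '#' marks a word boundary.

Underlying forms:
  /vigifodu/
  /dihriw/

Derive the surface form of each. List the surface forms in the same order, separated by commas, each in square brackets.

/vigifodu/:
  Rule 1 Syncope: [vigifodu] → [vgfodu]
  Rule 2 Glottal Epenthesis: no change — [vgfodu]
  Rule 3 Nasal Assimilation: no change — [vgfodu]
  Rule 4 Progressive Voicing Assimilation: [vgfodu] → [vgvodu]
  Rule 5 Stop Lenition: [vgvodu] → [vgvozu]
/dihriw/:
  Rule 1 Syncope: [dihriw] → [dhrw]
  Rule 2 Glottal Epenthesis: no change — [dhrw]
  Rule 3 Nasal Assimilation: no change — [dhrw]
  Rule 4 Progressive Voicing Assimilation: no change — [dhrw]
  Rule 5 Stop Lenition: no change — [dhrw]

[vgvozu], [dhrw]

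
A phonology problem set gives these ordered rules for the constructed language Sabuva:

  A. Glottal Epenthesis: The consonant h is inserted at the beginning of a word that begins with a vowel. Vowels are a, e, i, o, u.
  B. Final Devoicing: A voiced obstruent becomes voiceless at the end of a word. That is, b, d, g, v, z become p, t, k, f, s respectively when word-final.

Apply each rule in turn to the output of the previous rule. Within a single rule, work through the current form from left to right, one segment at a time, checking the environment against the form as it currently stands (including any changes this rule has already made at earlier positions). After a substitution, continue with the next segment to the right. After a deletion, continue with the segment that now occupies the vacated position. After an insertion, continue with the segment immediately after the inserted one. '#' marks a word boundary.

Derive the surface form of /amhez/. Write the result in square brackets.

A Glottal Epenthesis: [amhez] → [hamhez]
B Final Devoicing: [hamhez] → [hamhes]

[hamhes]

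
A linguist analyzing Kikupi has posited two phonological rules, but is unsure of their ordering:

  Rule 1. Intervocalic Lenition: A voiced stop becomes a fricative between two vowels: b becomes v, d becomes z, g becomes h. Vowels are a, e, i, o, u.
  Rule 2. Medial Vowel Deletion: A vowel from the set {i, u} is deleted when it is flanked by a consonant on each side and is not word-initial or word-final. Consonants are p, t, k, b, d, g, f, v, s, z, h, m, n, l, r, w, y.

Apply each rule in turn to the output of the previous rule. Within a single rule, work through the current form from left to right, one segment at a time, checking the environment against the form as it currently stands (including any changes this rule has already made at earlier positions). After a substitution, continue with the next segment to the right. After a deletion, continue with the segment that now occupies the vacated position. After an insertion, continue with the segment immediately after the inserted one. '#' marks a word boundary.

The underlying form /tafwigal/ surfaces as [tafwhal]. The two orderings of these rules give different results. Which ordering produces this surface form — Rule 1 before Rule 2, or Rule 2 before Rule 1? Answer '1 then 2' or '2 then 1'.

1 then 2

Order 1 then 2:
  1 Intervocalic Lenition: [tafwigal] → [tafwihal]
  2 Medial Vowel Deletion: [tafwihal] → [tafwhal]
  result: [tafwhal]
Order 2 then 1:
  2 Medial Vowel Deletion: [tafwigal] → [tafwgal]
  1 Intervocalic Lenition: no change — [tafwgal]
  result: [tafwgal]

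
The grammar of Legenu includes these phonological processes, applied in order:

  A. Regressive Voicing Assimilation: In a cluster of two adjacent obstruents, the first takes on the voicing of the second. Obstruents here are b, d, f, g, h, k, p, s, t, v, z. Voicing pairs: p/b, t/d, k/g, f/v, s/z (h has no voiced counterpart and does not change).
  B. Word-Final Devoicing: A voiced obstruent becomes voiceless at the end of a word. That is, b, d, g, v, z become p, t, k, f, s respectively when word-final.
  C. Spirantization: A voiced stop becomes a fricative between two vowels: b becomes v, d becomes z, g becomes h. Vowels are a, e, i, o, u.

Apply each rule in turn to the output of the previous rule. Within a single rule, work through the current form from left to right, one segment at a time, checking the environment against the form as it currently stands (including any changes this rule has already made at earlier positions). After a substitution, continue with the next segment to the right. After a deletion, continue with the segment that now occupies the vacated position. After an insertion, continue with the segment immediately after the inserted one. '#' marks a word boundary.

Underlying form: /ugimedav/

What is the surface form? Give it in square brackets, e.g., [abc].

A Regressive Voicing Assimilation: no change — [ugimedav]
B Word-Final Devoicing: [ugimedav] → [ugimedaf]
C Spirantization: [ugimedaf] → [uhimezaf]

[uhimezaf]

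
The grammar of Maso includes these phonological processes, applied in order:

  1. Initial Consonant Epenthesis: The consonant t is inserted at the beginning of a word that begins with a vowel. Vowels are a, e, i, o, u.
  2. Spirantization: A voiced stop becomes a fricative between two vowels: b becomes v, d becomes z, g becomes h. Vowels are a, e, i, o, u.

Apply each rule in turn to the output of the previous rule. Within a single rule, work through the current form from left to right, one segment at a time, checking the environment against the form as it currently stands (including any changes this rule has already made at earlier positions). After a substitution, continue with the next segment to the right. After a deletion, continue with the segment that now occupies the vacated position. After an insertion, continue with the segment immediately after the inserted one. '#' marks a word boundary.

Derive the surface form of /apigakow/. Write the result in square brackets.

[tapihakow]

1 Initial Consonant Epenthesis: [apigakow] → [tapigakow]
2 Spirantization: [tapigakow] → [tapihakow]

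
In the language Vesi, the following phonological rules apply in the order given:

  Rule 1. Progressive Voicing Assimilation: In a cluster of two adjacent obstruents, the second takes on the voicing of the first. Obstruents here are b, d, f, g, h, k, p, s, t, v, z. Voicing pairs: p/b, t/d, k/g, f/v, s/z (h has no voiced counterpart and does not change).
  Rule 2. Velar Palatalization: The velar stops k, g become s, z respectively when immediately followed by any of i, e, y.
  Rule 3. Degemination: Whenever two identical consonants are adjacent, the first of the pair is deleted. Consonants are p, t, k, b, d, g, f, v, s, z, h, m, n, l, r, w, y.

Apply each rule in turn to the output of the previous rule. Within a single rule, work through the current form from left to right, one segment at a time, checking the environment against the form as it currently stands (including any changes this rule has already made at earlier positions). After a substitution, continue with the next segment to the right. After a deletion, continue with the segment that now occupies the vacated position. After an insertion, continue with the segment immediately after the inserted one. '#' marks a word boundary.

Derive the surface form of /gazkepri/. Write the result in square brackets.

[gazepri]

Rule 1 Progressive Voicing Assimilation: [gazkepri] → [gazgepri]
Rule 2 Velar Palatalization: [gazgepri] → [gazzepri]
Rule 3 Degemination: [gazzepri] → [gazepri]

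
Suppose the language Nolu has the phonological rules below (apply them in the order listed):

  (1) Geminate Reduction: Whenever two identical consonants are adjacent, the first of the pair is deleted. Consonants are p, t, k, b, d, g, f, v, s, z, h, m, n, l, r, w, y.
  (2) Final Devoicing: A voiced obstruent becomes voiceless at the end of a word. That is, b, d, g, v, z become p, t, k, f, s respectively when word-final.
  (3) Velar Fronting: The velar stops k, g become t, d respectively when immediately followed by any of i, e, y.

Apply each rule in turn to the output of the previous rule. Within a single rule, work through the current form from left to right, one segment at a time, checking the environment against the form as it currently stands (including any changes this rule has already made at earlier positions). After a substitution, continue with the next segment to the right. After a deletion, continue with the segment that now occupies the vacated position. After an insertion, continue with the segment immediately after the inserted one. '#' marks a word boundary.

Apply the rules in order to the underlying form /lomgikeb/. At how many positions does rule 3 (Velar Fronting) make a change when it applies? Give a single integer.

(1) Geminate Reduction: no change — [lomgikeb]
(2) Final Devoicing: [lomgikeb] → [lomgikep]
(3) Velar Fronting: [lomgikep] → [lomditep]
Rule 3 changed 2 position(s).

2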